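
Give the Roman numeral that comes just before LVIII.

LVIII = 58; previous is 57

LVII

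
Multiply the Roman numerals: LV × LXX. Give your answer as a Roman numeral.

LV = 55
LXX = 70
55 × 70 = 3850

MMMDCCCL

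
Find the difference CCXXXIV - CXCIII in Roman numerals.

CCXXXIV = 234
CXCIII = 193
234 - 193 = 41

XLI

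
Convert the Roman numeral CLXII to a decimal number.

CLXII: C=100, L=50, X=10, I=1, I=1
100 + 50 + 10 + 1 + 1 = 162

162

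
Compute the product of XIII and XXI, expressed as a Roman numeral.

XIII = 13
XXI = 21
13 × 21 = 273

CCLXXIII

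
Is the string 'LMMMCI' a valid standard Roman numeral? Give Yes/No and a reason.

'LMMMCI': Invalid subtractive combination: LM

No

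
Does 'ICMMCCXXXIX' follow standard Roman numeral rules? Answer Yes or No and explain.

'ICMMCCXXXIX': Invalid subtractive combination: IC

No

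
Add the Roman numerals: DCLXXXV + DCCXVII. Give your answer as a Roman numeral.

DCLXXXV = 685
DCCXVII = 717
685 + 717 = 1402

MCDII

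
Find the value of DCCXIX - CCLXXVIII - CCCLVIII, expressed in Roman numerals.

DCCXIX = 719, CCLXXVIII = 278, CCCLVIII = 358
719 - 278 = 441
441 - 358 = 83

LXXXIII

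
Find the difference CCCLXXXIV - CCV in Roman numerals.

CCCLXXXIV = 384
CCV = 205
384 - 205 = 179

CLXXIX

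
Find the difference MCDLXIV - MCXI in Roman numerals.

MCDLXIV = 1464
MCXI = 1111
1464 - 1111 = 353

CCCLIII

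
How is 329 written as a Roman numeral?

Convert 329 to Roman numerals:
  329 contains 3×100 (CCC)
  29 contains 2×10 (XX)
  9 contains 1×9 (IX)

CCCXXIX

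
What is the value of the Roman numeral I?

I: I=1

1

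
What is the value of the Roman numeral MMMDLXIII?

MMMDLXIII: M=1000, M=1000, M=1000, D=500, L=50, X=10, I=1, I=1, I=1
1000 + 1000 + 1000 + 500 + 50 + 10 + 1 + 1 + 1 = 3563

3563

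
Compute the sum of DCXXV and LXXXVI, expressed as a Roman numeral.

DCXXV = 625
LXXXVI = 86
625 + 86 = 711

DCCXI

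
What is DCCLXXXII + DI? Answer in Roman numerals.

DCCLXXXII = 782
DI = 501
782 + 501 = 1283

MCCLXXXIII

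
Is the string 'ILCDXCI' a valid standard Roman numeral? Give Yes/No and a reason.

'ILCDXCI': Invalid subtractive combination: IL

No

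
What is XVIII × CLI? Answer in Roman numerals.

XVIII = 18
CLI = 151
18 × 151 = 2718

MMDCCXVIII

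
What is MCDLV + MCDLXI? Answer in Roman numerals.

MCDLV = 1455
MCDLXI = 1461
1455 + 1461 = 2916

MMCMXVI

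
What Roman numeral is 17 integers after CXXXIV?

CXXXIV = 134
134 + 17 = 151

CLI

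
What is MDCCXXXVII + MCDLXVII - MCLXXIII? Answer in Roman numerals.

MDCCXXXVII = 1737, MCDLXVII = 1467, MCLXXIII = 1173
1737 + 1467 = 3204
3204 - 1173 = 2031

MMXXXI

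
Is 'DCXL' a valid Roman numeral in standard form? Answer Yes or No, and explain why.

'DCXL': Check the rules: uses only the symbols I, V, X, L, C, D, M; no symbol is repeated more than three times in a row; V, L and D each appear at most once; the only place a smaller symbol precedes a larger one is the allowed subtractive pair XL, the symbol right after such a pair (if any) is smaller than the pair's first symbol, and otherwise the values never increase from left to right. Value: D (500) + C (100) + XL (40) = 640. So it is a valid standard Roman numeral.

Yes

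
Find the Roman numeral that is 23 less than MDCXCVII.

MDCXCVII = 1697
1697 - 23 = 1674

MDCLXXIV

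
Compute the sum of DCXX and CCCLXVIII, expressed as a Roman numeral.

DCXX = 620
CCCLXVIII = 368
620 + 368 = 988

CMLXXXVIII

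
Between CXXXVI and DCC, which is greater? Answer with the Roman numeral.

CXXXVI = 136
DCC = 700
700 is larger

DCC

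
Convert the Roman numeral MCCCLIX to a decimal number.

MCCCLIX: M=1000, C=100, C=100, C=100, L=50, IX=9
1000 + 100 + 100 + 100 + 50 + 9 = 1359

1359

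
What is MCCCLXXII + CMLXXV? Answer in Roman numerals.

MCCCLXXII = 1372
CMLXXV = 975
1372 + 975 = 2347

MMCCCXLVII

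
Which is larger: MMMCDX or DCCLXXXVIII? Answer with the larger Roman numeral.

MMMCDX = 3410
DCCLXXXVIII = 788
3410 is larger

MMMCDX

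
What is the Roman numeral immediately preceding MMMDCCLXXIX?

MMMDCCLXXIX = 3779; previous is 3778

MMMDCCLXXVIII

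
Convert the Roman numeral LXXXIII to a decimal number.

LXXXIII: L=50, X=10, X=10, X=10, I=1, I=1, I=1
50 + 10 + 10 + 10 + 1 + 1 + 1 = 83

83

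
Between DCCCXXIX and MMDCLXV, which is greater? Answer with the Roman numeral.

DCCCXXIX = 829
MMDCLXV = 2665
2665 is larger

MMDCLXV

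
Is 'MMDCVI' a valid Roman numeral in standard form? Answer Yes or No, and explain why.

'MMDCVI': Check the rules: uses only the symbols I, V, X, L, C, D, M; no symbol is repeated more than three times in a row; V, L and D each appear at most once; no smaller symbol precedes a larger one (values never increase from left to right). Value: M (1000) + M (1000) + D (500) + C (100) + V (5) + I (1) = 2606. So it is a valid standard Roman numeral.

Yes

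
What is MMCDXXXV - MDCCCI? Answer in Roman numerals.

MMCDXXXV = 2435
MDCCCI = 1801
2435 - 1801 = 634

DCXXXIV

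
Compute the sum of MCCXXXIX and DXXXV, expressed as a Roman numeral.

MCCXXXIX = 1239
DXXXV = 535
1239 + 535 = 1774

MDCCLXXIV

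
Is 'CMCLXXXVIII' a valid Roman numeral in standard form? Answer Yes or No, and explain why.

'CMCLXXXVIII': C cannot come right after the subtractive pair CM: once C is subtracted in CM, the next symbol must be smaller than C

No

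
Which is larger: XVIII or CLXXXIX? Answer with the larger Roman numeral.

XVIII = 18
CLXXXIX = 189
189 is larger

CLXXXIX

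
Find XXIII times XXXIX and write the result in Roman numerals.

XXIII = 23
XXXIX = 39
23 × 39 = 897

DCCCXCVII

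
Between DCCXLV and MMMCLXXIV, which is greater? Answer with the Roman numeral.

DCCXLV = 745
MMMCLXXIV = 3174
3174 is larger

MMMCLXXIV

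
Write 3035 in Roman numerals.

Convert 3035 to Roman numerals:
  3035 contains 3×1000 (MMM)
  35 contains 3×10 (XXX)
  5 contains 1×5 (V)

MMMXXXV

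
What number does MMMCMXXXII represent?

MMMCMXXXII: M=1000, M=1000, M=1000, CM=900, X=10, X=10, X=10, I=1, I=1
1000 + 1000 + 1000 + 900 + 10 + 10 + 10 + 1 + 1 = 3932

3932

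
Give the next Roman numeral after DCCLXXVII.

DCCLXXVII = 777; next is 778

DCCLXXVIII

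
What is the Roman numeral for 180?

Convert 180 to Roman numerals:
  180 contains 1×100 (C)
  80 contains 1×50 (L)
  30 contains 3×10 (XXX)

CLXXX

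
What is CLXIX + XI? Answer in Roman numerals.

CLXIX = 169
XI = 11
169 + 11 = 180

CLXXX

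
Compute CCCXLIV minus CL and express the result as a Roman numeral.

CCCXLIV = 344
CL = 150
344 - 150 = 194

CXCIV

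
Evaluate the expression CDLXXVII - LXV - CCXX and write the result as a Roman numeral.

CDLXXVII = 477, LXV = 65, CCXX = 220
477 - 65 = 412
412 - 220 = 192

CXCII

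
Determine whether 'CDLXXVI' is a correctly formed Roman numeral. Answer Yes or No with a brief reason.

'CDLXXVI': Check the rules: uses only the symbols I, V, X, L, C, D, M; no symbol is repeated more than three times in a row; V, L and D each appear at most once; the only place a smaller symbol precedes a larger one is the allowed subtractive pair CD, the symbol right after such a pair (if any) is smaller than the pair's first symbol, and otherwise the values never increase from left to right. Value: CD (400) + L (50) + X (10) + X (10) + V (5) + I (1) = 476. So it is a valid standard Roman numeral.

Yes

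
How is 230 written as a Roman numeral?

Convert 230 to Roman numerals:
  230 contains 2×100 (CC)
  30 contains 3×10 (XXX)

CCXXX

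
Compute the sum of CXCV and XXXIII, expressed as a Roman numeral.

CXCV = 195
XXXIII = 33
195 + 33 = 228

CCXXVIII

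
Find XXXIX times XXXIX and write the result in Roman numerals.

XXXIX = 39
XXXIX = 39
39 × 39 = 1521

MDXXI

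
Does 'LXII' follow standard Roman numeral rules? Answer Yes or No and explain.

'LXII': Check the rules: uses only the symbols I, V, X, L, C, D, M; no symbol is repeated more than three times in a row; V, L and D each appear at most once; no smaller symbol precedes a larger one (values never increase from left to right). Value: L (50) + X (10) + I (1) + I (1) = 62. So it is a valid standard Roman numeral.

Yes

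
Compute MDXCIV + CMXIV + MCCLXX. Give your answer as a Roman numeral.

MDXCIV = 1594, CMXIV = 914, MCCLXX = 1270
1594 + 914 = 2508
2508 + 1270 = 3778

MMMDCCLXXVIII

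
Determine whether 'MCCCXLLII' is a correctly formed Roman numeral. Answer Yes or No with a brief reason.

'MCCCXLLII': L should not appear more than once

No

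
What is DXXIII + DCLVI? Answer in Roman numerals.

DXXIII = 523
DCLVI = 656
523 + 656 = 1179

MCLXXIX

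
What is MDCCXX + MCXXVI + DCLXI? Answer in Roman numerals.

MDCCXX = 1720, MCXXVI = 1126, DCLXI = 661
1720 + 1126 = 2846
2846 + 661 = 3507

MMMDVII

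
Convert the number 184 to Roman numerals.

Convert 184 to Roman numerals:
  184 contains 1×100 (C)
  84 contains 1×50 (L)
  34 contains 3×10 (XXX)
  4 contains 1×4 (IV)

CLXXXIV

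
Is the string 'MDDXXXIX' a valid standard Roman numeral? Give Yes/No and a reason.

'MDDXXXIX': D should not appear more than once

No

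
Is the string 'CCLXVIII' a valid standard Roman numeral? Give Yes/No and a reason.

'CCLXVIII': Check the rules: uses only the symbols I, V, X, L, C, D, M; no symbol is repeated more than three times in a row; V, L and D each appear at most once; no smaller symbol precedes a larger one (values never increase from left to right). Value: C (100) + C (100) + L (50) + X (10) + V (5) + I (1) + I (1) + I (1) = 268. So it is a valid standard Roman numeral.

Yes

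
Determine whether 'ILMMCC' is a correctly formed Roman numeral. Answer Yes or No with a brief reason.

'ILMMCC': Invalid subtractive combination: IL

No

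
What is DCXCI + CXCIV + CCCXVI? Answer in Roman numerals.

DCXCI = 691, CXCIV = 194, CCCXVI = 316
691 + 194 = 885
885 + 316 = 1201

MCCI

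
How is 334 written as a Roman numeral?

Convert 334 to Roman numerals:
  334 contains 3×100 (CCC)
  34 contains 3×10 (XXX)
  4 contains 1×4 (IV)

CCCXXXIV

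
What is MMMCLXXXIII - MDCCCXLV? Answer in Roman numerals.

MMMCLXXXIII = 3183
MDCCCXLV = 1845
3183 - 1845 = 1338

MCCCXXXVIII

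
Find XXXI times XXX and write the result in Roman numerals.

XXXI = 31
XXX = 30
31 × 30 = 930

CMXXX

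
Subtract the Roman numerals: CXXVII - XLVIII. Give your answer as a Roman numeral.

CXXVII = 127
XLVIII = 48
127 - 48 = 79

LXXIX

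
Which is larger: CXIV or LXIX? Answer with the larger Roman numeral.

CXIV = 114
LXIX = 69
114 is larger

CXIV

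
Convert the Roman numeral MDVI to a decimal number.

MDVI: M=1000, D=500, V=5, I=1
1000 + 500 + 5 + 1 = 1506

1506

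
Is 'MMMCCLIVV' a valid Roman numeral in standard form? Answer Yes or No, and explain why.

'MMMCCLIVV': V should not appear more than once

No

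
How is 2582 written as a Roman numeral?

Convert 2582 to Roman numerals:
  2582 contains 2×1000 (MM)
  582 contains 1×500 (D)
  82 contains 1×50 (L)
  32 contains 3×10 (XXX)
  2 contains 2×1 (II)

MMDLXXXII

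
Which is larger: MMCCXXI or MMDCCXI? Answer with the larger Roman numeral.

MMCCXXI = 2221
MMDCCXI = 2711
2711 is larger

MMDCCXI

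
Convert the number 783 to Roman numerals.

Convert 783 to Roman numerals:
  783 contains 1×500 (D)
  283 contains 2×100 (CC)
  83 contains 1×50 (L)
  33 contains 3×10 (XXX)
  3 contains 3×1 (III)

DCCLXXXIII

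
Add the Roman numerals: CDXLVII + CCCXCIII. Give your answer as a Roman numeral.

CDXLVII = 447
CCCXCIII = 393
447 + 393 = 840

DCCCXL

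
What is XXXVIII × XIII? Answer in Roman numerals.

XXXVIII = 38
XIII = 13
38 × 13 = 494

CDXCIV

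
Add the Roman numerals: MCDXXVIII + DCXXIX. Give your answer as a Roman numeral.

MCDXXVIII = 1428
DCXXIX = 629
1428 + 629 = 2057

MMLVII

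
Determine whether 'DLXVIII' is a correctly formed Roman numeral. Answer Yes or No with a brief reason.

'DLXVIII': Check the rules: uses only the symbols I, V, X, L, C, D, M; no symbol is repeated more than three times in a row; V, L and D each appear at most once; no smaller symbol precedes a larger one (values never increase from left to right). Value: D (500) + L (50) + X (10) + V (5) + I (1) + I (1) + I (1) = 568. So it is a valid standard Roman numeral.

Yes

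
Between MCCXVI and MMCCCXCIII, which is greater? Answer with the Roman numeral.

MCCXVI = 1216
MMCCCXCIII = 2393
2393 is larger

MMCCCXCIII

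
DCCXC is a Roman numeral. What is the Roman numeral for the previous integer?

DCCXC = 790; previous is 789

DCCLXXXIX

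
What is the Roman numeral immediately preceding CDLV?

CDLV = 455, so the previous integer is 455 - 1 = 454

CDLIV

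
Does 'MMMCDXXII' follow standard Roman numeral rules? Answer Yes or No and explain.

'MMMCDXXII': Check the rules: uses only the symbols I, V, X, L, C, D, M; no symbol is repeated more than three times in a row; V, L and D each appear at most once; the only place a smaller symbol precedes a larger one is the allowed subtractive pair CD, the symbol right after such a pair (if any) is smaller than the pair's first symbol, and otherwise the values never increase from left to right. Value: M (1000) + M (1000) + M (1000) + CD (400) + X (10) + X (10) + I (1) + I (1) = 3422. So it is a valid standard Roman numeral.

Yes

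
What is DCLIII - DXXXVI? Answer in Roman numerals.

DCLIII = 653
DXXXVI = 536
653 - 536 = 117

CXVII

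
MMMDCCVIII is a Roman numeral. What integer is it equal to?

MMMDCCVIII: M=1000, M=1000, M=1000, D=500, C=100, C=100, V=5, I=1, I=1, I=1
1000 + 1000 + 1000 + 500 + 100 + 100 + 5 + 1 + 1 + 1 = 3708

3708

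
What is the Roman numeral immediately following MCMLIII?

MCMLIII = 1953, so the next integer is 1953 + 1 = 1954

MCMLIV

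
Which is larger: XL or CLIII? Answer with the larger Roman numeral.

XL = 40
CLIII = 153
153 is larger

CLIII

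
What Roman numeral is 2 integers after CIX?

CIX = 109
109 + 2 = 111

CXI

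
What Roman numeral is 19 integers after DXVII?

DXVII = 517
517 + 19 = 536

DXXXVI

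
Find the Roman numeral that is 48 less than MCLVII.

MCLVII = 1157
1157 - 48 = 1109

MCIX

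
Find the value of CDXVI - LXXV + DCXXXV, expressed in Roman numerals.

CDXVI = 416, LXXV = 75, DCXXXV = 635
416 - 75 = 341
341 + 635 = 976

CMLXXVI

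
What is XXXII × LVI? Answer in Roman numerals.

XXXII = 32
LVI = 56
32 × 56 = 1792

MDCCXCII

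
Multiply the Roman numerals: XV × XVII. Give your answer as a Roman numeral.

XV = 15
XVII = 17
15 × 17 = 255

CCLV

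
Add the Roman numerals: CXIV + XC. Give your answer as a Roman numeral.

CXIV = 114
XC = 90
114 + 90 = 204

CCIV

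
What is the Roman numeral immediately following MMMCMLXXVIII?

MMMCMLXXVIII = 3978; next is 3979

MMMCMLXXIX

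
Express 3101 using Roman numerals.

Convert 3101 to Roman numerals:
  3101 contains 3×1000 (MMM)
  101 contains 1×100 (C)
  1 contains 1×1 (I)

MMMCI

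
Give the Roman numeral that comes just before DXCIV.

DXCIV = 594, so the previous integer is 594 - 1 = 593

DXCIII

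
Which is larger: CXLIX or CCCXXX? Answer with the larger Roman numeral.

CXLIX = 149
CCCXXX = 330
330 is larger

CCCXXX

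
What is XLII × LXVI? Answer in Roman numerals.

XLII = 42
LXVI = 66
42 × 66 = 2772

MMDCCLXXII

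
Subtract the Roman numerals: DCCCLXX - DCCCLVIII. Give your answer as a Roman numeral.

DCCCLXX = 870
DCCCLVIII = 858
870 - 858 = 12

XII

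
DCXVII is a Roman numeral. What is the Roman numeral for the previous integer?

DCXVII = 617, so the previous integer is 617 - 1 = 616

DCXVI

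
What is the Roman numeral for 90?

Convert 90 to Roman numerals:
  90 contains 1×90 (XC)

XC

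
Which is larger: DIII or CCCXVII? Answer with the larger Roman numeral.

DIII = 503
CCCXVII = 317
503 is larger

DIII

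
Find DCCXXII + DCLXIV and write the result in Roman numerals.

DCCXXII = 722
DCLXIV = 664
722 + 664 = 1386

MCCCLXXXVI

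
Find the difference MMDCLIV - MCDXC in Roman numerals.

MMDCLIV = 2654
MCDXC = 1490
2654 - 1490 = 1164

MCLXIV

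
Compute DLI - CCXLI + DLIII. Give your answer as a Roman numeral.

DLI = 551, CCXLI = 241, DLIII = 553
551 - 241 = 310
310 + 553 = 863

DCCCLXIII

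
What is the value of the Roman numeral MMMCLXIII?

MMMCLXIII: M=1000, M=1000, M=1000, C=100, L=50, X=10, I=1, I=1, I=1
1000 + 1000 + 1000 + 100 + 50 + 10 + 1 + 1 + 1 = 3163

3163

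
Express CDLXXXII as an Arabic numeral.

CDLXXXII: CD=400, L=50, X=10, X=10, X=10, I=1, I=1
400 + 50 + 10 + 10 + 10 + 1 + 1 = 482

482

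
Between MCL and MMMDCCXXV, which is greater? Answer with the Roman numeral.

MCL = 1150
MMMDCCXXV = 3725
3725 is larger

MMMDCCXXV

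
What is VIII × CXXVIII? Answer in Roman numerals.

VIII = 8
CXXVIII = 128
8 × 128 = 1024

MXXIV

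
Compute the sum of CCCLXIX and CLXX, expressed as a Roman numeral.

CCCLXIX = 369
CLXX = 170
369 + 170 = 539

DXXXIX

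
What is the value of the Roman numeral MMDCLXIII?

MMDCLXIII: M=1000, M=1000, D=500, C=100, L=50, X=10, I=1, I=1, I=1
1000 + 1000 + 500 + 100 + 50 + 10 + 1 + 1 + 1 = 2663

2663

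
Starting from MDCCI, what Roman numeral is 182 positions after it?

MDCCI = 1701
1701 + 182 = 1883

MDCCCLXXXIII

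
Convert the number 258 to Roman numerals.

Convert 258 to Roman numerals:
  258 contains 2×100 (CC)
  58 contains 1×50 (L)
  8 contains 1×5 (V)
  3 contains 3×1 (III)

CCLVIII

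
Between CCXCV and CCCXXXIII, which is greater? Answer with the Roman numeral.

CCXCV = 295
CCCXXXIII = 333
333 is larger

CCCXXXIII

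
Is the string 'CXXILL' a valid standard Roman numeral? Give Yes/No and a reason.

'CXXILL': L should not appear more than once

No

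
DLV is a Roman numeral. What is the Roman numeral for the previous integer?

DLV = 555, so the previous integer is 555 - 1 = 554

DLIV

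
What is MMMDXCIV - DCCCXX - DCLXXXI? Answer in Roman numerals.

MMMDXCIV = 3594, DCCCXX = 820, DCLXXXI = 681
3594 - 820 = 2774
2774 - 681 = 2093

MMXCIII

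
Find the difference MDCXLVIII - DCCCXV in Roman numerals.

MDCXLVIII = 1648
DCCCXV = 815
1648 - 815 = 833

DCCCXXXIII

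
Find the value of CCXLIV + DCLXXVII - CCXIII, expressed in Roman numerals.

CCXLIV = 244, DCLXXVII = 677, CCXIII = 213
244 + 677 = 921
921 - 213 = 708

DCCVIII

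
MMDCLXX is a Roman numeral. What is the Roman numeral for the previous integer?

MMDCLXX = 2670, so the previous integer is 2670 - 1 = 2669

MMDCLXIX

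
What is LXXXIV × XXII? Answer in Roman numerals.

LXXXIV = 84
XXII = 22
84 × 22 = 1848

MDCCCXLVIII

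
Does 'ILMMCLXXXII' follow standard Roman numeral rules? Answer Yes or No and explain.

'ILMMCLXXXII': L should not appear more than once

No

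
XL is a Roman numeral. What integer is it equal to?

XL: XL=40

40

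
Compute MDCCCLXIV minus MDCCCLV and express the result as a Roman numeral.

MDCCCLXIV = 1864
MDCCCLV = 1855
1864 - 1855 = 9

IX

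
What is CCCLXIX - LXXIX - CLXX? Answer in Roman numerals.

CCCLXIX = 369, LXXIX = 79, CLXX = 170
369 - 79 = 290
290 - 170 = 120

CXX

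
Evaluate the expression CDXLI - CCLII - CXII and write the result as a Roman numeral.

CDXLI = 441, CCLII = 252, CXII = 112
441 - 252 = 189
189 - 112 = 77

LXXVII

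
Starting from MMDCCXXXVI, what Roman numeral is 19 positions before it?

MMDCCXXXVI = 2736
2736 - 19 = 2717

MMDCCXVII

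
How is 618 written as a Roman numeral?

Convert 618 to Roman numerals:
  618 contains 1×500 (D)
  118 contains 1×100 (C)
  18 contains 1×10 (X)
  8 contains 1×5 (V)
  3 contains 3×1 (III)

DCXVIII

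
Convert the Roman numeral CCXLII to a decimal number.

CCXLII: C=100, C=100, XL=40, I=1, I=1
100 + 100 + 40 + 1 + 1 = 242

242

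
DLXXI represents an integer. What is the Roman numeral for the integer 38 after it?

DLXXI = 571
571 + 38 = 609

DCIX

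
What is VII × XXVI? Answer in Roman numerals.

VII = 7
XXVI = 26
7 × 26 = 182

CLXXXII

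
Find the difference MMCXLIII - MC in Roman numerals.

MMCXLIII = 2143
MC = 1100
2143 - 1100 = 1043

MXLIII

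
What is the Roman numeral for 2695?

Convert 2695 to Roman numerals:
  2695 contains 2×1000 (MM)
  695 contains 1×500 (D)
  195 contains 1×100 (C)
  95 contains 1×90 (XC)
  5 contains 1×5 (V)

MMDCXCV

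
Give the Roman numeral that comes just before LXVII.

LXVII = 67; previous is 66

LXVI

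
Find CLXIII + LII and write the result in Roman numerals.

CLXIII = 163
LII = 52
163 + 52 = 215

CCXV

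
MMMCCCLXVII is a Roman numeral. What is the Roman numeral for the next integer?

MMMCCCLXVII = 3367; next is 3368

MMMCCCLXVIII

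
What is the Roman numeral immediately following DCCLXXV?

DCCLXXV = 775, so the next integer is 775 + 1 = 776

DCCLXXVI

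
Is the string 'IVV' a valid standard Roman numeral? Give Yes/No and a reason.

'IVV': V should not appear more than once

No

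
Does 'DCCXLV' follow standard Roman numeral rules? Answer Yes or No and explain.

'DCCXLV': Check the rules: uses only the symbols I, V, X, L, C, D, M; no symbol is repeated more than three times in a row; V, L and D each appear at most once; the only place a smaller symbol precedes a larger one is the allowed subtractive pair XL, the symbol right after such a pair (if any) is smaller than the pair's first symbol, and otherwise the values never increase from left to right. Value: D (500) + C (100) + C (100) + XL (40) + V (5) = 745. So it is a valid standard Roman numeral.

Yes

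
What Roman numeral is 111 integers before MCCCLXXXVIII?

MCCCLXXXVIII = 1388
1388 - 111 = 1277

MCCLXXVII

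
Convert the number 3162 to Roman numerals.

Convert 3162 to Roman numerals:
  3162 contains 3×1000 (MMM)
  162 contains 1×100 (C)
  62 contains 1×50 (L)
  12 contains 1×10 (X)
  2 contains 2×1 (II)

MMMCLXII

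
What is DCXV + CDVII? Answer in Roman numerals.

DCXV = 615
CDVII = 407
615 + 407 = 1022

MXXII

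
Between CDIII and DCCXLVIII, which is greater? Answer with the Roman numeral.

CDIII = 403
DCCXLVIII = 748
748 is larger

DCCXLVIII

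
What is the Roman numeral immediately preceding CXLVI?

CXLVI = 146, so the previous integer is 146 - 1 = 145

CXLV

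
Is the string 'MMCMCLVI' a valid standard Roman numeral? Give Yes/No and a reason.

'MMCMCLVI': C cannot come right after the subtractive pair CM: once C is subtracted in CM, the next symbol must be smaller than C

No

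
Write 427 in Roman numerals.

Convert 427 to Roman numerals:
  427 contains 1×400 (CD)
  27 contains 2×10 (XX)
  7 contains 1×5 (V)
  2 contains 2×1 (II)

CDXXVII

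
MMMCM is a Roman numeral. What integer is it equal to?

MMMCM: M=1000, M=1000, M=1000, CM=900
1000 + 1000 + 1000 + 900 = 3900

3900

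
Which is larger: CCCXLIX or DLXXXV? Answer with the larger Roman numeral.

CCCXLIX = 349
DLXXXV = 585
585 is larger

DLXXXV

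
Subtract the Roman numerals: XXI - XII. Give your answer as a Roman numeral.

XXI = 21
XII = 12
21 - 12 = 9

IX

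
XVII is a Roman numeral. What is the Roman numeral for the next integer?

XVII = 17, so the next integer is 17 + 1 = 18

XVIII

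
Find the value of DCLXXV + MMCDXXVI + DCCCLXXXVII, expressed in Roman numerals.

DCLXXV = 675, MMCDXXVI = 2426, DCCCLXXXVII = 887
675 + 2426 = 3101
3101 + 887 = 3988

MMMCMLXXXVIII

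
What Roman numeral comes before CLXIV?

CLXIV = 164; previous is 163

CLXIII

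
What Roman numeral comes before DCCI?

DCCI = 701; previous is 700

DCC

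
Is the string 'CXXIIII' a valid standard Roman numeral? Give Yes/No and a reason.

'CXXIIII': More than 3 consecutive I's

No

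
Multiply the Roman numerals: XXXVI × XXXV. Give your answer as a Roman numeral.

XXXVI = 36
XXXV = 35
36 × 35 = 1260

MCCLX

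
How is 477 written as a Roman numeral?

Convert 477 to Roman numerals:
  477 contains 1×400 (CD)
  77 contains 1×50 (L)
  27 contains 2×10 (XX)
  7 contains 1×5 (V)
  2 contains 2×1 (II)

CDLXXVII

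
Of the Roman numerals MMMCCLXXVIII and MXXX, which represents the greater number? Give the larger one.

MMMCCLXXVIII = 3278
MXXX = 1030
3278 is larger

MMMCCLXXVIII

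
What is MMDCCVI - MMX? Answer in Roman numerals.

MMDCCVI = 2706
MMX = 2010
2706 - 2010 = 696

DCXCVI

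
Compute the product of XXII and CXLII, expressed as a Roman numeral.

XXII = 22
CXLII = 142
22 × 142 = 3124

MMMCXXIV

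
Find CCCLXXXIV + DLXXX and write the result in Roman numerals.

CCCLXXXIV = 384
DLXXX = 580
384 + 580 = 964

CMLXIV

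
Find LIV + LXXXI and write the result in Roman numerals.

LIV = 54
LXXXI = 81
54 + 81 = 135

CXXXV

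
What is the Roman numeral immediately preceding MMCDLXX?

MMCDLXX = 2470, so the previous integer is 2470 - 1 = 2469

MMCDLXIX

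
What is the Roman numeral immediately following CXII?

CXII = 112, so the next integer is 112 + 1 = 113

CXIII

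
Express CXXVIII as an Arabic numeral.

CXXVIII: C=100, X=10, X=10, V=5, I=1, I=1, I=1
100 + 10 + 10 + 5 + 1 + 1 + 1 = 128

128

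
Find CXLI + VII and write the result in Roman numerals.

CXLI = 141
VII = 7
141 + 7 = 148

CXLVIII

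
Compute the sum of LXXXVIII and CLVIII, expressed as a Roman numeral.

LXXXVIII = 88
CLVIII = 158
88 + 158 = 246

CCXLVI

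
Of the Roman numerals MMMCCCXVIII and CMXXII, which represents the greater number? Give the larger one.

MMMCCCXVIII = 3318
CMXXII = 922
3318 is larger

MMMCCCXVIII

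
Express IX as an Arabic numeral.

IX: IX=9

9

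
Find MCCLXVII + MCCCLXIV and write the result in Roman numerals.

MCCLXVII = 1267
MCCCLXIV = 1364
1267 + 1364 = 2631

MMDCXXXI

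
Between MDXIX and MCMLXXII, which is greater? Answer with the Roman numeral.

MDXIX = 1519
MCMLXXII = 1972
1972 is larger

MCMLXXII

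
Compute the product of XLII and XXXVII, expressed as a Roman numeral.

XLII = 42
XXXVII = 37
42 × 37 = 1554

MDLIV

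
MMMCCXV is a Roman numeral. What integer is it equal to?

MMMCCXV: M=1000, M=1000, M=1000, C=100, C=100, X=10, V=5
1000 + 1000 + 1000 + 100 + 100 + 10 + 5 = 3215

3215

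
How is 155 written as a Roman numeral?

Convert 155 to Roman numerals:
  155 contains 1×100 (C)
  55 contains 1×50 (L)
  5 contains 1×5 (V)

CLV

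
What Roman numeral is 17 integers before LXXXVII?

LXXXVII = 87
87 - 17 = 70

LXX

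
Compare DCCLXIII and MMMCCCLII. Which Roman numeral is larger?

DCCLXIII = 763
MMMCCCLII = 3352
3352 is larger

MMMCCCLII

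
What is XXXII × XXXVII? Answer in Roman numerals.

XXXII = 32
XXXVII = 37
32 × 37 = 1184

MCLXXXIV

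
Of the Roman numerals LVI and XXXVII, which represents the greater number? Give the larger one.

LVI = 56
XXXVII = 37
56 is larger

LVI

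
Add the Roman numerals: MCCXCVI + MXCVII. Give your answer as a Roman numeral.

MCCXCVI = 1296
MXCVII = 1097
1296 + 1097 = 2393

MMCCCXCIII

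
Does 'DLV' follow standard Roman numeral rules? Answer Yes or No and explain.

'DLV': Check the rules: uses only the symbols I, V, X, L, C, D, M; no symbol is repeated more than three times in a row; V, L and D each appear at most once; no smaller symbol precedes a larger one (values never increase from left to right). Value: D (500) + L (50) + V (5) = 555. So it is a valid standard Roman numeral.

Yes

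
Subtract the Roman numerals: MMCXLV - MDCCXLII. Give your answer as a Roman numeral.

MMCXLV = 2145
MDCCXLII = 1742
2145 - 1742 = 403

CDIII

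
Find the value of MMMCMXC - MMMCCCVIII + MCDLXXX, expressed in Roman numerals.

MMMCMXC = 3990, MMMCCCVIII = 3308, MCDLXXX = 1480
3990 - 3308 = 682
682 + 1480 = 2162

MMCLXII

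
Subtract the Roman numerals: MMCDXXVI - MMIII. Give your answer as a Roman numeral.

MMCDXXVI = 2426
MMIII = 2003
2426 - 2003 = 423

CDXXIII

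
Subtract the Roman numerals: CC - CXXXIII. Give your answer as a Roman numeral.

CC = 200
CXXXIII = 133
200 - 133 = 67

LXVII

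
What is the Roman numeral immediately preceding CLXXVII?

CLXXVII = 177; previous is 176

CLXXVI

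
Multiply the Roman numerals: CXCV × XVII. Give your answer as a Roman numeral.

CXCV = 195
XVII = 17
195 × 17 = 3315

MMMCCCXV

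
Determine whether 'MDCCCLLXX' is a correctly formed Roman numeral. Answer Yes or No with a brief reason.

'MDCCCLLXX': L should not appear more than once

No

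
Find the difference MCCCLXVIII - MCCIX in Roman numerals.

MCCCLXVIII = 1368
MCCIX = 1209
1368 - 1209 = 159

CLIX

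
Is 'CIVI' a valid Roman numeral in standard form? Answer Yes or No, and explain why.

'CIVI': I cannot come right after the subtractive pair IV: once I is subtracted in IV, the next symbol must be smaller than I

No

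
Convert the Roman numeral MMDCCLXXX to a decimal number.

MMDCCLXXX: M=1000, M=1000, D=500, C=100, C=100, L=50, X=10, X=10, X=10
1000 + 1000 + 500 + 100 + 100 + 50 + 10 + 10 + 10 = 2780

2780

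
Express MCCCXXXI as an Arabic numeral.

MCCCXXXI: M=1000, C=100, C=100, C=100, X=10, X=10, X=10, I=1
1000 + 100 + 100 + 100 + 10 + 10 + 10 + 1 = 1331

1331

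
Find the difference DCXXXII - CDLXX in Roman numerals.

DCXXXII = 632
CDLXX = 470
632 - 470 = 162

CLXII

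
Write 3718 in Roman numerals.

Convert 3718 to Roman numerals:
  3718 contains 3×1000 (MMM)
  718 contains 1×500 (D)
  218 contains 2×100 (CC)
  18 contains 1×10 (X)
  8 contains 1×5 (V)
  3 contains 3×1 (III)

MMMDCCXVIII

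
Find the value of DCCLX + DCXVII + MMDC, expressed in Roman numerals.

DCCLX = 760, DCXVII = 617, MMDC = 2600
760 + 617 = 1377
1377 + 2600 = 3977

MMMCMLXXVII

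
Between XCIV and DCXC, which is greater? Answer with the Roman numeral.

XCIV = 94
DCXC = 690
690 is larger

DCXC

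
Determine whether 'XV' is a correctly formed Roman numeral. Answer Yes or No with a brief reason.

'XV': Check the rules: uses only the symbols I, V, X, L, C, D, M; no symbol is repeated more than three times in a row; V, L and D each appear at most once; no smaller symbol precedes a larger one (values never increase from left to right). Value: X (10) + V (5) = 15. So it is a valid standard Roman numeral.

Yes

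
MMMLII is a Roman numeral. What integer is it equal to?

MMMLII: M=1000, M=1000, M=1000, L=50, I=1, I=1
1000 + 1000 + 1000 + 50 + 1 + 1 = 3052

3052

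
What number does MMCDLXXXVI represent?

MMCDLXXXVI: M=1000, M=1000, CD=400, L=50, X=10, X=10, X=10, V=5, I=1
1000 + 1000 + 400 + 50 + 10 + 10 + 10 + 5 + 1 = 2486

2486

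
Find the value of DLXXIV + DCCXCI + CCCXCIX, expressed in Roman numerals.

DLXXIV = 574, DCCXCI = 791, CCCXCIX = 399
574 + 791 = 1365
1365 + 399 = 1764

MDCCLXIV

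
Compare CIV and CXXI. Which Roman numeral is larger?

CIV = 104
CXXI = 121
121 is larger

CXXI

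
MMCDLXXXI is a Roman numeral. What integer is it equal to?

MMCDLXXXI: M=1000, M=1000, CD=400, L=50, X=10, X=10, X=10, I=1
1000 + 1000 + 400 + 50 + 10 + 10 + 10 + 1 = 2481

2481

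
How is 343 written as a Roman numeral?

Convert 343 to Roman numerals:
  343 contains 3×100 (CCC)
  43 contains 1×40 (XL)
  3 contains 3×1 (III)

CCCXLIII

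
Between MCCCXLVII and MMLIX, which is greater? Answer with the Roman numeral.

MCCCXLVII = 1347
MMLIX = 2059
2059 is larger

MMLIX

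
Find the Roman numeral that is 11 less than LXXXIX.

LXXXIX = 89
89 - 11 = 78

LXXVIII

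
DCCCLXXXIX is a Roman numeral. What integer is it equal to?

DCCCLXXXIX: D=500, C=100, C=100, C=100, L=50, X=10, X=10, X=10, IX=9
500 + 100 + 100 + 100 + 50 + 10 + 10 + 10 + 9 = 889

889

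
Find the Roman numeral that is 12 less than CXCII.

CXCII = 192
192 - 12 = 180

CLXXX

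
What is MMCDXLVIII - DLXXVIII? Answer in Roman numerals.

MMCDXLVIII = 2448
DLXXVIII = 578
2448 - 578 = 1870

MDCCCLXX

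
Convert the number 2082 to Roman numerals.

Convert 2082 to Roman numerals:
  2082 contains 2×1000 (MM)
  82 contains 1×50 (L)
  32 contains 3×10 (XXX)
  2 contains 2×1 (II)

MMLXXXII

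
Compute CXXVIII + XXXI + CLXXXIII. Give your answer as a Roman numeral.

CXXVIII = 128, XXXI = 31, CLXXXIII = 183
128 + 31 = 159
159 + 183 = 342

CCCXLII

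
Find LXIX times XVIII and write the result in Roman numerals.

LXIX = 69
XVIII = 18
69 × 18 = 1242

MCCXLII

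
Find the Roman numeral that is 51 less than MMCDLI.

MMCDLI = 2451
2451 - 51 = 2400

MMCD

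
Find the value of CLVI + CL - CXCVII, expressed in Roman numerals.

CLVI = 156, CL = 150, CXCVII = 197
156 + 150 = 306
306 - 197 = 109

CIX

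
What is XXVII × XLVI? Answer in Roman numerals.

XXVII = 27
XLVI = 46
27 × 46 = 1242

MCCXLII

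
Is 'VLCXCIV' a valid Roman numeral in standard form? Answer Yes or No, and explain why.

'VLCXCIV': V should not appear more than once

No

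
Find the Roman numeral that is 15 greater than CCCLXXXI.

CCCLXXXI = 381
381 + 15 = 396

CCCXCVI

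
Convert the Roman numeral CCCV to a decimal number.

CCCV: C=100, C=100, C=100, V=5
100 + 100 + 100 + 5 = 305

305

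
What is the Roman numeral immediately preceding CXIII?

CXIII = 113; previous is 112

CXII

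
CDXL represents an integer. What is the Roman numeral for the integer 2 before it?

CDXL = 440
440 - 2 = 438

CDXXXVIII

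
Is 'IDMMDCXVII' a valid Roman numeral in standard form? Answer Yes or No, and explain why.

'IDMMDCXVII': D should not appear more than once

No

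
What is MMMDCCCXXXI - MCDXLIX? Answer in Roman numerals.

MMMDCCCXXXI = 3831
MCDXLIX = 1449
3831 - 1449 = 2382

MMCCCLXXXII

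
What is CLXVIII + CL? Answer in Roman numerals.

CLXVIII = 168
CL = 150
168 + 150 = 318

CCCXVIII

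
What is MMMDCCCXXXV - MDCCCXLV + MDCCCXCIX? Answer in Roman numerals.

MMMDCCCXXXV = 3835, MDCCCXLV = 1845, MDCCCXCIX = 1899
3835 - 1845 = 1990
1990 + 1899 = 3889

MMMDCCCLXXXIX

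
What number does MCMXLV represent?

MCMXLV: M=1000, CM=900, XL=40, V=5
1000 + 900 + 40 + 5 = 1945

1945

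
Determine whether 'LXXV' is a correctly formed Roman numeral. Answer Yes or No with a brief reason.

'LXXV': Check the rules: uses only the symbols I, V, X, L, C, D, M; no symbol is repeated more than three times in a row; V, L and D each appear at most once; no smaller symbol precedes a larger one (values never increase from left to right). Value: L (50) + X (10) + X (10) + V (5) = 75. So it is a valid standard Roman numeral.

Yes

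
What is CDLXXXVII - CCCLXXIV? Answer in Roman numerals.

CDLXXXVII = 487
CCCLXXIV = 374
487 - 374 = 113

CXIII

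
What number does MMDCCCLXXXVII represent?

MMDCCCLXXXVII: M=1000, M=1000, D=500, C=100, C=100, C=100, L=50, X=10, X=10, X=10, V=5, I=1, I=1
1000 + 1000 + 500 + 100 + 100 + 100 + 50 + 10 + 10 + 10 + 5 + 1 + 1 = 2887

2887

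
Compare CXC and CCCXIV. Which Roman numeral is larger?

CXC = 190
CCCXIV = 314
314 is larger

CCCXIV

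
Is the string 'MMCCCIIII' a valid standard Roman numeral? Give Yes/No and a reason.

'MMCCCIIII': More than 3 consecutive I's

No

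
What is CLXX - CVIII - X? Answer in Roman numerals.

CLXX = 170, CVIII = 108, X = 10
170 - 108 = 62
62 - 10 = 52

LII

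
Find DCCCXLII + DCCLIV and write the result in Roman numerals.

DCCCXLII = 842
DCCLIV = 754
842 + 754 = 1596

MDXCVI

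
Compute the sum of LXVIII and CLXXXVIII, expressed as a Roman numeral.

LXVIII = 68
CLXXXVIII = 188
68 + 188 = 256

CCLVI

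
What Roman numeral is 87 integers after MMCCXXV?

MMCCXXV = 2225
2225 + 87 = 2312

MMCCCXII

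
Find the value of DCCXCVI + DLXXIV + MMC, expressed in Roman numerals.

DCCXCVI = 796, DLXXIV = 574, MMC = 2100
796 + 574 = 1370
1370 + 2100 = 3470

MMMCDLXX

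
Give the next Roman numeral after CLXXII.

CLXXII = 172; next is 173

CLXXIII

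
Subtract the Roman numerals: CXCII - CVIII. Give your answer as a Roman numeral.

CXCII = 192
CVIII = 108
192 - 108 = 84

LXXXIV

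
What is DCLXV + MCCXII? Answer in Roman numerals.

DCLXV = 665
MCCXII = 1212
665 + 1212 = 1877

MDCCCLXXVII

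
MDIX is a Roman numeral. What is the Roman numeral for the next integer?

MDIX = 1509; next is 1510

MDX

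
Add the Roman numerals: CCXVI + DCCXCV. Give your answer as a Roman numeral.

CCXVI = 216
DCCXCV = 795
216 + 795 = 1011

MXI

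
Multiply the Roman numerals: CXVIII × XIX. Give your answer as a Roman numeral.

CXVIII = 118
XIX = 19
118 × 19 = 2242

MMCCXLII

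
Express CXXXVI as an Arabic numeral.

CXXXVI: C=100, X=10, X=10, X=10, V=5, I=1
100 + 10 + 10 + 10 + 5 + 1 = 136

136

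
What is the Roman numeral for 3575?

Convert 3575 to Roman numerals:
  3575 contains 3×1000 (MMM)
  575 contains 1×500 (D)
  75 contains 1×50 (L)
  25 contains 2×10 (XX)
  5 contains 1×5 (V)

MMMDLXXV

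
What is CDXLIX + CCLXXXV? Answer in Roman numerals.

CDXLIX = 449
CCLXXXV = 285
449 + 285 = 734

DCCXXXIV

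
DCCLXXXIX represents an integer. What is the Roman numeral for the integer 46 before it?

DCCLXXXIX = 789
789 - 46 = 743

DCCXLIII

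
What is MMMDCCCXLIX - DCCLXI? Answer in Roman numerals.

MMMDCCCXLIX = 3849
DCCLXI = 761
3849 - 761 = 3088

MMMLXXXVIII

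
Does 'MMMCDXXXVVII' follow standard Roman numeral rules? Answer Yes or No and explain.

'MMMCDXXXVVII': V should not appear more than once

No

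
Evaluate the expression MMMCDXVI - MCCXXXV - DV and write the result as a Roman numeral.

MMMCDXVI = 3416, MCCXXXV = 1235, DV = 505
3416 - 1235 = 2181
2181 - 505 = 1676

MDCLXXVI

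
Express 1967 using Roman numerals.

Convert 1967 to Roman numerals:
  1967 contains 1×1000 (M)
  967 contains 1×900 (CM)
  67 contains 1×50 (L)
  17 contains 1×10 (X)
  7 contains 1×5 (V)
  2 contains 2×1 (II)

MCMLXVII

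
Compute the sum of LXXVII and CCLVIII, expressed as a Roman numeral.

LXXVII = 77
CCLVIII = 258
77 + 258 = 335

CCCXXXV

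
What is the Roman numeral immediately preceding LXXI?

LXXI = 71; previous is 70

LXX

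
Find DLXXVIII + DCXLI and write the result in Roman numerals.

DLXXVIII = 578
DCXLI = 641
578 + 641 = 1219

MCCXIX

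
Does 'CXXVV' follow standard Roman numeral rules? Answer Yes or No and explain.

'CXXVV': V should not appear more than once

No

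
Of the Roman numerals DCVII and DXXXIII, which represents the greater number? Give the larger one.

DCVII = 607
DXXXIII = 533
607 is larger

DCVII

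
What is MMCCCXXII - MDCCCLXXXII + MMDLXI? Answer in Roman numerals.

MMCCCXXII = 2322, MDCCCLXXXII = 1882, MMDLXI = 2561
2322 - 1882 = 440
440 + 2561 = 3001

MMMI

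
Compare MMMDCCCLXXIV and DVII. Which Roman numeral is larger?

MMMDCCCLXXIV = 3874
DVII = 507
3874 is larger

MMMDCCCLXXIV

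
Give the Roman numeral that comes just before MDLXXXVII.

MDLXXXVII = 1587; previous is 1586

MDLXXXVI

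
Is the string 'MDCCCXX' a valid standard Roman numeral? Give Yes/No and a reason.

'MDCCCXX': Check the rules: uses only the symbols I, V, X, L, C, D, M; no symbol is repeated more than three times in a row; V, L and D each appear at most once; no smaller symbol precedes a larger one (values never increase from left to right). Value: M (1000) + D (500) + C (100) + C (100) + C (100) + X (10) + X (10) = 1820. So it is a valid standard Roman numeral.

Yes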